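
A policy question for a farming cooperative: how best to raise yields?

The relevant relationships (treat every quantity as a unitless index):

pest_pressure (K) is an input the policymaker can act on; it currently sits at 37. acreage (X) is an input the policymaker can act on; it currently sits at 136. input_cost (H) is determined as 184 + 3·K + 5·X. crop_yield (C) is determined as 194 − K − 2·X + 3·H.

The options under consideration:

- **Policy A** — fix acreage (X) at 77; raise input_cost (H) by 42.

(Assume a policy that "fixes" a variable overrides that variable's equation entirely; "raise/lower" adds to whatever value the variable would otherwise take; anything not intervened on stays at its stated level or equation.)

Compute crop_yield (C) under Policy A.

2169

Policy A (X := 77, H + 42):
  K = 37
  X = 77
  H = 184 + 3·37 + 5·77 (+42 from intervention) = 722
  C = 194 − 37 − 2·77 + 3·722 = 2169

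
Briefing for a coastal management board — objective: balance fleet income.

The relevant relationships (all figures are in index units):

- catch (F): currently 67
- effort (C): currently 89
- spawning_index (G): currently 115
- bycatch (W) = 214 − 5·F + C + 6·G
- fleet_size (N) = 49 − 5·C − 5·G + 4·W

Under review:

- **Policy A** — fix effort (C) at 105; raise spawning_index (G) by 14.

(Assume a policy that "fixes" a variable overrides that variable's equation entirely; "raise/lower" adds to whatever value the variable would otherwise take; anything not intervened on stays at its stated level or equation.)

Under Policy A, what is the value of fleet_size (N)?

1911

Policy A (C := 105, G + 14):
  F = 67
  C = 105
  G = 115 + 14 = 129
  W = 214 − 5·67 + 105 + 6·129 = 758
  N = 49 − 5·105 − 5·129 + 4·758 = 1911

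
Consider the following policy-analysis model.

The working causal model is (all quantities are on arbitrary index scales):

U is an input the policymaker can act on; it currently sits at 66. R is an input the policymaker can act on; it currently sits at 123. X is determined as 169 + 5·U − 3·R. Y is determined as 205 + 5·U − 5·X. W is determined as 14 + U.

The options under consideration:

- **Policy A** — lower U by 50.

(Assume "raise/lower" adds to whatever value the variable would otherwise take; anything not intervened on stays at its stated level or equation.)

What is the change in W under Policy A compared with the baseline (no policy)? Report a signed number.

-50

Baseline:
  U = 66
  W = 14 + 66 = 80
Policy A (U − 50):
  U = 66 − 50 = 16
  W = 14 + 16 = 30
Change in W: 30 − 80 = -50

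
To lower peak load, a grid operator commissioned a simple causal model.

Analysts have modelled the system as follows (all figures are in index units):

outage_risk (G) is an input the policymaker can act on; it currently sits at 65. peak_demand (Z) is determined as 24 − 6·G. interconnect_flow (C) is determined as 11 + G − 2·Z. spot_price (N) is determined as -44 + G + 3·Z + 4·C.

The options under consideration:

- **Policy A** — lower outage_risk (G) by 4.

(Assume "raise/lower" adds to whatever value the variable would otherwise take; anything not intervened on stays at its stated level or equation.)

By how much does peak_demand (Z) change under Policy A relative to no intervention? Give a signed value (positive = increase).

24

Baseline:
  G = 65
  Z = 24 − 6·65 = -366
Policy A (G − 4):
  G = 65 − 4 = 61
  Z = 24 − 6·61 = -342
Change in Z: -342 − (-366) = 24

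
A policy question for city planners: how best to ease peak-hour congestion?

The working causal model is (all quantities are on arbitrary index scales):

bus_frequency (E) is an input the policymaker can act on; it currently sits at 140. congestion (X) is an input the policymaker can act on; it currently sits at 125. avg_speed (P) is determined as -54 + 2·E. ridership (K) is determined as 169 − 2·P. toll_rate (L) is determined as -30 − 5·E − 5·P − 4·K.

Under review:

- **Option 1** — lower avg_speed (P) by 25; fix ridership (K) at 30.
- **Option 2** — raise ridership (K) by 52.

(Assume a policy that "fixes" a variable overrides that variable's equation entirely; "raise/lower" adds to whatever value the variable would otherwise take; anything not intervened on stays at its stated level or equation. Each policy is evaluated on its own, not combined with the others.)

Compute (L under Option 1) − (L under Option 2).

Option 1 (P − 25, K := 30):
  E = 140
  P = -54 + 2·140 (−25 from intervention) = 201
  K = 30
  L = -30 − 5·140 − 5·201 − 4·30 = -1855
Option 2 (K + 52):
  E = 140
  P = -54 + 2·140 = 226
  K = 169 − 2·226 (+52 from intervention) = -231
  L = -30 − 5·140 − 5·226 − 4·(-231) = -936
L: -1855 − (-936) = -919

-919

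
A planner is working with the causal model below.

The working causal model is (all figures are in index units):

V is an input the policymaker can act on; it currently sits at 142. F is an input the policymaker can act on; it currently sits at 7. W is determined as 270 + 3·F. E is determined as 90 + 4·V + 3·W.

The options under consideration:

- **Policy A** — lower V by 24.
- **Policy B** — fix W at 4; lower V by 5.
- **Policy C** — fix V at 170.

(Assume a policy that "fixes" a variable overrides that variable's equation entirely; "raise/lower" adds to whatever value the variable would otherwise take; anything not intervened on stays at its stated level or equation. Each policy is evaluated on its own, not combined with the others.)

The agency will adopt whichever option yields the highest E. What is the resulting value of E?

Policy A (V − 24):
  V = 142 − 24 = 118
  F = 7
  W = 270 + 3·7 = 291
  E = 90 + 4·118 + 3·291 = 1435
Policy B (W := 4, V − 5):
  V = 142 − 5 = 137
  F = 7
  W = 4
  E = 90 + 4·137 + 3·4 = 650
Policy C (V := 170):
  V = 170
  F = 7
  W = 270 + 3·7 = 291
  E = 90 + 4·170 + 3·291 = 1643
Comparing — Policy A: E=1435, Policy B: E=650, Policy C: E=1643. Highest is 1643 (Policy C).

1643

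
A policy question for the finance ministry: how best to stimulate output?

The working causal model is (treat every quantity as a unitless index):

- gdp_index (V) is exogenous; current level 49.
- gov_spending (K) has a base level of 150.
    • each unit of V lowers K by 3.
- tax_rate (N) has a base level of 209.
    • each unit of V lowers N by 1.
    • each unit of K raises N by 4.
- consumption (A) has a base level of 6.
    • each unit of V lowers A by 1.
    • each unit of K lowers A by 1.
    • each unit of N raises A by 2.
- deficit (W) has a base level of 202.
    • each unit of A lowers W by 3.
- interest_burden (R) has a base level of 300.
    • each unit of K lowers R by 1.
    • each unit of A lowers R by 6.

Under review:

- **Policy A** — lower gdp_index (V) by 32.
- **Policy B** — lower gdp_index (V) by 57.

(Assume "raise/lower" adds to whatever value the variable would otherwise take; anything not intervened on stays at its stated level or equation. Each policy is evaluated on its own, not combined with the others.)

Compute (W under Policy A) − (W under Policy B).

Policy A (V − 32):
  V = 49 − 32 = 17
  K = 150 − 3·17 = 99
  N = 209 − 17 + 4·99 = 588
  A = 6 − 17 − 99 + 2·588 = 1066
  W = 202 − 3·1066 = -2996
Policy B (V − 57):
  V = 49 − 57 = -8
  K = 150 − 3·(-8) = 174
  N = 209 − (-8) + 4·174 = 913
  A = 6 − (-8) − 174 + 2·913 = 1666
  W = 202 − 3·1666 = -4796
W: -2996 − (-4796) = 1800

1800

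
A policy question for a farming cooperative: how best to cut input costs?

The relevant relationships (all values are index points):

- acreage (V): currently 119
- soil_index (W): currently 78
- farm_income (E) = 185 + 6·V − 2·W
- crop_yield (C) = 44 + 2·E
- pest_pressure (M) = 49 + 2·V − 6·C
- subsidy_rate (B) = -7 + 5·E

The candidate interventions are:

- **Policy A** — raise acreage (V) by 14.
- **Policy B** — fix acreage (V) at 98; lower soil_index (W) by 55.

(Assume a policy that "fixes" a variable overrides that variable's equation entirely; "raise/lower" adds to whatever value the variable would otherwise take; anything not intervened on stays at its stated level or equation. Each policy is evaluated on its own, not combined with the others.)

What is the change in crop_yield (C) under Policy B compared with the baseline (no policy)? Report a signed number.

-32

Baseline:
  V = 119
  W = 78
  E = 185 + 6·119 − 2·78 = 743
  C = 44 + 2·743 = 1530
Policy B (V := 98, W − 55):
  V = 98
  W = 78 − 55 = 23
  E = 185 + 6·98 − 2·23 = 727
  C = 44 + 2·727 = 1498
Change in C: 1498 − 1530 = -32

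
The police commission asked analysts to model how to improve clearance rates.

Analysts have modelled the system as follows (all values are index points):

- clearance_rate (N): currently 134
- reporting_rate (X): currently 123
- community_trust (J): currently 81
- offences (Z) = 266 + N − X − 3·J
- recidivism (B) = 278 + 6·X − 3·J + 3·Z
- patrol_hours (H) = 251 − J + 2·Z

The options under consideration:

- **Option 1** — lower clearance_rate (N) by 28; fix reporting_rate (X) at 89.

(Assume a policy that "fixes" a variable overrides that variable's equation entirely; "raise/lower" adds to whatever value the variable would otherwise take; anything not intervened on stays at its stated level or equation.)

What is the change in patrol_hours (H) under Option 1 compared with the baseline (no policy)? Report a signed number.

12

Baseline:
  N = 134
  X = 123
  J = 81
  Z = 266 + 134 − 123 − 3·81 = 34
  H = 251 − 81 + 2·34 = 238
Option 1 (N − 28, X := 89):
  N = 134 − 28 = 106
  X = 89
  J = 81
  Z = 266 + 106 − 89 − 3·81 = 40
  H = 251 − 81 + 2·40 = 250
Change in H: 250 − 238 = 12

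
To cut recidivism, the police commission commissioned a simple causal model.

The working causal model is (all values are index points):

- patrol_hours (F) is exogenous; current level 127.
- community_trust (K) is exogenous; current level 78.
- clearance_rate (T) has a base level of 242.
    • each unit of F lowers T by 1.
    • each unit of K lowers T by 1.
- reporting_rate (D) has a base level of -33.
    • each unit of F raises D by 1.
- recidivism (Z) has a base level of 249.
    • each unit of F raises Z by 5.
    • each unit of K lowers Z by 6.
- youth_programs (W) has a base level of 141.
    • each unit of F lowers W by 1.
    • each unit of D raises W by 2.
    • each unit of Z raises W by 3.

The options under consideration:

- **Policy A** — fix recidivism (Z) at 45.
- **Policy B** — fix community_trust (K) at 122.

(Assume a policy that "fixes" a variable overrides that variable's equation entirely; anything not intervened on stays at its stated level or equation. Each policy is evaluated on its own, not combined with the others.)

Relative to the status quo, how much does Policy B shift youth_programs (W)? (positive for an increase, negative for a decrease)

Baseline:
  F = 127
  K = 78
  D = -33 + 127 = 94
  Z = 249 + 5·127 − 6·78 = 416
  W = 141 − 127 + 2·94 + 3·416 = 1450
Policy B (K := 122):
  F = 127
  K = 122
  D = -33 + 127 = 94
  Z = 249 + 5·127 − 6·122 = 152
  W = 141 − 127 + 2·94 + 3·152 = 658
Change in W: 658 − 1450 = -792

-792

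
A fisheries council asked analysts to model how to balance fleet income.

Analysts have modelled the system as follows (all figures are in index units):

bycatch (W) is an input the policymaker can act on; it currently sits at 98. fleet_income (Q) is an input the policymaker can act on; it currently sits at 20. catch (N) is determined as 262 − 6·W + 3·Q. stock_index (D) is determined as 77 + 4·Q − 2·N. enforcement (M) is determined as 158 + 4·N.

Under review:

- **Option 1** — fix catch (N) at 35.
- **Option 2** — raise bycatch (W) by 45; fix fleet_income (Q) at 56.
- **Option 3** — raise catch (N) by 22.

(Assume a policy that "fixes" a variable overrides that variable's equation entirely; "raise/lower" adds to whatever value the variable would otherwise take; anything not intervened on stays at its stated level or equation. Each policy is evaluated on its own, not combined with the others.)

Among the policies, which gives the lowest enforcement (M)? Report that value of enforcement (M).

Option 1 (N := 35):
  W = 98
  Q = 20
  N = 35
  M = 158 + 4·35 = 298
Option 2 (W + 45, Q := 56):
  W = 98 + 45 = 143
  Q = 56
  N = 262 − 6·143 + 3·56 = -428
  M = 158 + 4·(-428) = -1554
Option 3 (N + 22):
  W = 98
  Q = 20
  N = 262 − 6·98 + 3·20 (+22 from intervention) = -244
  M = 158 + 4·(-244) = -818
Comparing — Option 1: M=298, Option 2: M=-1554, Option 3: M=-818. Lowest is -1554 (Option 2).

-1554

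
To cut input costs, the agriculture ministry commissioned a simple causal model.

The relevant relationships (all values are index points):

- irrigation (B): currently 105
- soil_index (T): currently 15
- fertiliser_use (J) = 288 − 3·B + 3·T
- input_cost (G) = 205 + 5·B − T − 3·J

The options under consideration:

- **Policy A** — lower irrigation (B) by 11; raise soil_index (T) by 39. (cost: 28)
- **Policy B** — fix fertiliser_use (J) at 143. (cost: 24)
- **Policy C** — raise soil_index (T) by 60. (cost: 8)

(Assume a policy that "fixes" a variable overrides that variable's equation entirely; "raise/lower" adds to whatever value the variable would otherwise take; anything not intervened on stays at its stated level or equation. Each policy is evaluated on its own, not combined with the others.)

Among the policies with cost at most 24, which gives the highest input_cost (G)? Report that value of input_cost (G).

Policy B (J := 143):
  B = 105
  T = 15
  J = 143
  G = 205 + 5·105 − 15 − 3·143 = 286
Policy C (T + 60):
  B = 105
  T = 15 + 60 = 75
  J = 288 − 3·105 + 3·75 = 198
  G = 205 + 5·105 − 75 − 3·198 = 61
Comparing — Policy B: G=286, Policy C: G=61. Highest is 286 (Policy B).

286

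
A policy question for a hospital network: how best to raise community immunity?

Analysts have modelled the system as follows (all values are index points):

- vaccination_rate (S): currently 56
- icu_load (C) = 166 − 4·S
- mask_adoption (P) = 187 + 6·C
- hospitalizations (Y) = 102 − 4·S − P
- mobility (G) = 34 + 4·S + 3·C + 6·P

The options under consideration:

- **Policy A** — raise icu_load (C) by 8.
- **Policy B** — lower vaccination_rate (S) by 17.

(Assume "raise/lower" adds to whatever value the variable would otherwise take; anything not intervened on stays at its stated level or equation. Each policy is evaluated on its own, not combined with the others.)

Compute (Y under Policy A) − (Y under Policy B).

292

Policy A (C + 8):
  S = 56
  C = 166 − 4·56 (+8 from intervention) = -50
  P = 187 + 6·(-50) = -113
  Y = 102 − 4·56 − (-113) = -9
Policy B (S − 17):
  S = 56 − 17 = 39
  C = 166 − 4·39 = 10
  P = 187 + 6·10 = 247
  Y = 102 − 4·39 − 247 = -301
Y: -9 − (-301) = 292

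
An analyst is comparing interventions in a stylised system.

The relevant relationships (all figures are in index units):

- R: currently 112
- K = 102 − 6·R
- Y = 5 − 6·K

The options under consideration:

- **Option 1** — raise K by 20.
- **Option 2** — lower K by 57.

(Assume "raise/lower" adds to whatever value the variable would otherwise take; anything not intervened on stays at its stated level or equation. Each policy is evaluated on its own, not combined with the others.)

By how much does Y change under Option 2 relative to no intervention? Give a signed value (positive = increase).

342

Baseline:
  R = 112
  K = 102 − 6·112 = -570
  Y = 5 − 6·(-570) = 3425
Option 2 (K − 57):
  R = 112
  K = 102 − 6·112 (−57 from intervention) = -627
  Y = 5 − 6·(-627) = 3767
Change in Y: 3767 − 3425 = 342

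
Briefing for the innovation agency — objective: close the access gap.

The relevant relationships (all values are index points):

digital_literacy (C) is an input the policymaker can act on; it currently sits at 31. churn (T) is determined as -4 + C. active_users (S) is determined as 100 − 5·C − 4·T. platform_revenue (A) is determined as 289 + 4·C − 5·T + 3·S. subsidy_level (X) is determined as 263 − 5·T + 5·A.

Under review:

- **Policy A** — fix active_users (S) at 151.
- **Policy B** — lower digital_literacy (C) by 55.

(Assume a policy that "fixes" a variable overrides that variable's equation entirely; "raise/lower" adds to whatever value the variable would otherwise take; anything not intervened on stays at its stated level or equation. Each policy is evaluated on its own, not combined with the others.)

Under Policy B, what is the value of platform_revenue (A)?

1329

Policy B (C − 55):
  C = 31 − 55 = -24
  T = -4 + (-24) = -28
  S = 100 − 5·(-24) − 4·(-28) = 332
  A = 289 + 4·(-24) − 5·(-28) + 3·332 = 1329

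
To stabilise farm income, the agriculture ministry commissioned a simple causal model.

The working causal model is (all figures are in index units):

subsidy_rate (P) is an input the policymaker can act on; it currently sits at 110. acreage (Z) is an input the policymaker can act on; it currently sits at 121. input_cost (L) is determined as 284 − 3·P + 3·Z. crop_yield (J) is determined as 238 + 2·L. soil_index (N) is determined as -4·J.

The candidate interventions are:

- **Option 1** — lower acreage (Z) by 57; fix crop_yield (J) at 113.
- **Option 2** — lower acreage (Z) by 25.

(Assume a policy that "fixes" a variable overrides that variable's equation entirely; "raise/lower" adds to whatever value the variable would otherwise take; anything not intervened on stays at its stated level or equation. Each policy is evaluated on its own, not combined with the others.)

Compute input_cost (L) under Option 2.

242

Option 2 (Z − 25):
  P = 110
  Z = 121 − 25 = 96
  L = 284 − 3·110 + 3·96 = 242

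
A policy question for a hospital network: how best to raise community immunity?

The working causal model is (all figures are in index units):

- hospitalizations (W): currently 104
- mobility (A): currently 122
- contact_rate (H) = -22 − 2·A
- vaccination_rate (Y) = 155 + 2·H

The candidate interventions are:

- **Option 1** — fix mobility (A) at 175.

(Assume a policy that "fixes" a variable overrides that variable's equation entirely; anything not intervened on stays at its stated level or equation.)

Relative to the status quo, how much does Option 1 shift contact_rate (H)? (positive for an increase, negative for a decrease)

-106

Baseline:
  A = 122
  H = -22 − 2·122 = -266
Option 1 (A := 175):
  A = 175
  H = -22 − 2·175 = -372
Change in H: -372 − (-266) = -106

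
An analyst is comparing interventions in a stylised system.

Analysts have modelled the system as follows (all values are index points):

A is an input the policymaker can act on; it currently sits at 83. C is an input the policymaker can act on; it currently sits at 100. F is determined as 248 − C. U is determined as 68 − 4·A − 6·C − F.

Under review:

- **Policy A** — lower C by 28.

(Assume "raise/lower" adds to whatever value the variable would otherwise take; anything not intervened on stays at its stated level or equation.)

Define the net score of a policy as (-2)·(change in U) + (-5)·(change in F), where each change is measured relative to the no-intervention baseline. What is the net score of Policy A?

-420

Baseline:
  A = 83
  C = 100
  F = 248 − 100 = 148
  U = 68 − 4·83 − 6·100 − 148 = -1012
Policy A (C − 28):
  A = 83
  C = 100 − 28 = 72
  F = 248 − 72 = 176
  U = 68 − 4·83 − 6·72 − 176 = -872
ΔU = -872 − (-1012) = 140; ΔF = 176 − 148 = 28
Score = (-2)·140 + (-5)·28 = -420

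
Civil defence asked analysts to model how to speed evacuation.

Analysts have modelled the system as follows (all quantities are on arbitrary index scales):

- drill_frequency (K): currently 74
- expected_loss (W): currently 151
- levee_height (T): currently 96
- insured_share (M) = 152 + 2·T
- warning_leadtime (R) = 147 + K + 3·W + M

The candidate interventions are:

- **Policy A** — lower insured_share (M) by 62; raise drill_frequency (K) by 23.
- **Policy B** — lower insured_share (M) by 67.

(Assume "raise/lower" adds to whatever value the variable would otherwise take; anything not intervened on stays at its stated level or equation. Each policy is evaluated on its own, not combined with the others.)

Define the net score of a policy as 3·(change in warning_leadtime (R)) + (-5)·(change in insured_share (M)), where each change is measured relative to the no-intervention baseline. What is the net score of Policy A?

193

Baseline:
  K = 74
  W = 151
  T = 96
  M = 152 + 2·96 = 344
  R = 147 + 74 + 3·151 + 344 = 1018
Policy A (M − 62, K + 23):
  K = 74 + 23 = 97
  W = 151
  T = 96
  M = 152 + 2·96 (−62 from intervention) = 282
  R = 147 + 97 + 3·151 + 282 = 979
ΔR = 979 − 1018 = -39; ΔM = 282 − 344 = -62
Score = 3·(-39) + (-5)·(-62) = 193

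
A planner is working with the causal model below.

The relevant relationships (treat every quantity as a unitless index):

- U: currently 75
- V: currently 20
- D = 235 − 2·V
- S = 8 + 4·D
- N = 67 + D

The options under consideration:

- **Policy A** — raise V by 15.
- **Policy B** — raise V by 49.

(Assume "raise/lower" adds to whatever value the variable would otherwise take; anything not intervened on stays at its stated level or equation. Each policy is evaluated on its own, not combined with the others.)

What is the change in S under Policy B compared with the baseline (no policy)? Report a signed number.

-392

Baseline:
  V = 20
  D = 235 − 2·20 = 195
  S = 8 + 4·195 = 788
Policy B (V + 49):
  V = 20 + 49 = 69
  D = 235 − 2·69 = 97
  S = 8 + 4·97 = 396
Change in S: 396 − 788 = -392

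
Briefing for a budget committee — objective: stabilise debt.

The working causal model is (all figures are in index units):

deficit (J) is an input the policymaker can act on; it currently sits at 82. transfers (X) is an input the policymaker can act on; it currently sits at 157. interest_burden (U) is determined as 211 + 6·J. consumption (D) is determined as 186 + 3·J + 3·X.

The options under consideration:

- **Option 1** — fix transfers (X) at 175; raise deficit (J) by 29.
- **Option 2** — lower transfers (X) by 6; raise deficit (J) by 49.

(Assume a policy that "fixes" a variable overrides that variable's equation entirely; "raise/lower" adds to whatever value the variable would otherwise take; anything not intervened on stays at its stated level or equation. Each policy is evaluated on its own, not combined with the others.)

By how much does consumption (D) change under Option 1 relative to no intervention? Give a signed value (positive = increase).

141

Baseline:
  J = 82
  X = 157
  D = 186 + 3·82 + 3·157 = 903
Option 1 (X := 175, J + 29):
  J = 82 + 29 = 111
  X = 175
  D = 186 + 3·111 + 3·175 = 1044
Change in D: 1044 − 903 = 141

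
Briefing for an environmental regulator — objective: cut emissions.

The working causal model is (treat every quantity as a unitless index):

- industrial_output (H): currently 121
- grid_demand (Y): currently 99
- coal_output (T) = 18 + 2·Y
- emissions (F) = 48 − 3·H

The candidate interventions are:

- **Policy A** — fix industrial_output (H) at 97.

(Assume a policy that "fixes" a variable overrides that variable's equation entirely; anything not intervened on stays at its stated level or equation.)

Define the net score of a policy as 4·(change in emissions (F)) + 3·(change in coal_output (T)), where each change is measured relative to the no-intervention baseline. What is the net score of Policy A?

288

Baseline:
  H = 121
  Y = 99
  T = 18 + 2·99 = 216
  F = 48 − 3·121 = -315
Policy A (H := 97):
  H = 97
  Y = 99
  T = 18 + 2·99 = 216
  F = 48 − 3·97 = -243
ΔF = -243 − (-315) = 72; ΔT = 216 − 216 = 0
Score = 4·72 + 3·0 = 288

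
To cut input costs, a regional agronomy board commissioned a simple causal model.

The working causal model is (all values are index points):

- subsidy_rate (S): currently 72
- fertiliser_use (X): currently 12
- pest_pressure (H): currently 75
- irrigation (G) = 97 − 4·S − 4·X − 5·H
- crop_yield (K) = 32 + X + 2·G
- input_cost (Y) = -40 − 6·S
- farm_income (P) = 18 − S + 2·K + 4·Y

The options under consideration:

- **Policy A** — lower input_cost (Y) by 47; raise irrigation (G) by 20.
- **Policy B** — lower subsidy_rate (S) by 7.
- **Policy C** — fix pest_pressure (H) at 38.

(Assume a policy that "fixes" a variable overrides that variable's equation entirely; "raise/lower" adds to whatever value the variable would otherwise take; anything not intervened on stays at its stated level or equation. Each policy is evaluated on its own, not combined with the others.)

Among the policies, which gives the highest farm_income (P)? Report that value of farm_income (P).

Policy A (Y − 47, G + 20):
  S = 72
  X = 12
  H = 75
  G = 97 − 4·72 − 4·12 − 5·75 (+20 from intervention) = -594
  K = 32 + 12 + 2·(-594) = -1144
  Y = -40 − 6·72 (−47 from intervention) = -519
  P = 18 − 72 + 2·(-1144) + 4·(-519) = -4418
Policy B (S − 7):
  S = 72 − 7 = 65
  X = 12
  H = 75
  G = 97 − 4·65 − 4·12 − 5·75 = -586
  K = 32 + 12 + 2·(-586) = -1128
  Y = -40 − 6·65 = -430
  P = 18 − 65 + 2·(-1128) + 4·(-430) = -4023
Policy C (H := 38):
  S = 72
  X = 12
  H = 38
  G = 97 − 4·72 − 4·12 − 5·38 = -429
  K = 32 + 12 + 2·(-429) = -814
  Y = -40 − 6·72 = -472
  P = 18 − 72 + 2·(-814) + 4·(-472) = -3570
Comparing — Policy A: P=-4418, Policy B: P=-4023, Policy C: P=-3570. Highest is -3570 (Policy C).

-3570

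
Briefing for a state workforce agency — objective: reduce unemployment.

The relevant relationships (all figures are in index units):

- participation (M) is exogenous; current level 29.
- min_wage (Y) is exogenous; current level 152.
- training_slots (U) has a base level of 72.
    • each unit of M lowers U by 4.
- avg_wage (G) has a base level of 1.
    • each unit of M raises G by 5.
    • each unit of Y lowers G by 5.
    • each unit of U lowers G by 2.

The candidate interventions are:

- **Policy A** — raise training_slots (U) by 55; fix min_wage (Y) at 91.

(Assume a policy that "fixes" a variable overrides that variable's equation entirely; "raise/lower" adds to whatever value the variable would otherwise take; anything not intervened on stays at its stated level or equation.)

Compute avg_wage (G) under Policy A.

-331

Policy A (U + 55, Y := 91):
  M = 29
  Y = 91
  U = 72 − 4·29 (+55 from intervention) = 11
  G = 1 + 5·29 − 5·91 − 2·11 = -331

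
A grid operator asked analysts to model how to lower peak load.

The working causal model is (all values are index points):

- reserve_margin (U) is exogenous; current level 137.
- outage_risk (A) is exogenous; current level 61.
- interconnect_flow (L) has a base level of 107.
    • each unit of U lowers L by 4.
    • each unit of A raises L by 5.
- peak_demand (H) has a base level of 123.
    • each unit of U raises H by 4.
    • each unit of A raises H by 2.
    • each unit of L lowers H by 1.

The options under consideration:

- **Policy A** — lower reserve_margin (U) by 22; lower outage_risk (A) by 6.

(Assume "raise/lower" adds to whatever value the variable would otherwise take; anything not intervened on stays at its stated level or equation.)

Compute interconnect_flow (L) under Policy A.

Policy A (U − 22, A − 6):
  U = 137 − 22 = 115
  A = 61 − 6 = 55
  L = 107 − 4·115 + 5·55 = -78

-78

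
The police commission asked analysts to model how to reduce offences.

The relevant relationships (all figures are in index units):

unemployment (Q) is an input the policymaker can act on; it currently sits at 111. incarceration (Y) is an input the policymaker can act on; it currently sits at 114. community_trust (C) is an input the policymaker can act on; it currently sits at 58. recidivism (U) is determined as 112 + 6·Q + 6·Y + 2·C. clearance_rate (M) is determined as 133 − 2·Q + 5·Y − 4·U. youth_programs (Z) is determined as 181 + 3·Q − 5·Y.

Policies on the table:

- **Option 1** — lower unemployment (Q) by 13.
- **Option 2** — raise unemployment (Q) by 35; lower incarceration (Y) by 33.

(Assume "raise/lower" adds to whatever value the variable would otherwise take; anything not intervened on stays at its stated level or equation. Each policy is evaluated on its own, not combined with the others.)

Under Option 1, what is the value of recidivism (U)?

1500

Option 1 (Q − 13):
  Q = 111 − 13 = 98
  Y = 114
  C = 58
  U = 112 + 6·98 + 6·114 + 2·58 = 1500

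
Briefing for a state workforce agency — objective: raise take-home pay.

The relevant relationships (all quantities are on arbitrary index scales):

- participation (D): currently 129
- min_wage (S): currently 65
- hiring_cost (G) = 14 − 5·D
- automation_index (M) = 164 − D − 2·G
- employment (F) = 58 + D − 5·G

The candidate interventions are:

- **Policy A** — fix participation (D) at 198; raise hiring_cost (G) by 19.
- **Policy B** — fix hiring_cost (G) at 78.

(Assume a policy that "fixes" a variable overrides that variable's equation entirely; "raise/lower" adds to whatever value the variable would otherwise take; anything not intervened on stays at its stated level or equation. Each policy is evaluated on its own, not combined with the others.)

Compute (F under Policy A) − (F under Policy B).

5244

Policy A (D := 198, G + 19):
  D = 198
  G = 14 − 5·198 (+19 from intervention) = -957
  F = 58 + 198 − 5·(-957) = 5041
Policy B (G := 78):
  D = 129
  G = 78
  F = 58 + 129 − 5·78 = -203
F: 5041 − (-203) = 5244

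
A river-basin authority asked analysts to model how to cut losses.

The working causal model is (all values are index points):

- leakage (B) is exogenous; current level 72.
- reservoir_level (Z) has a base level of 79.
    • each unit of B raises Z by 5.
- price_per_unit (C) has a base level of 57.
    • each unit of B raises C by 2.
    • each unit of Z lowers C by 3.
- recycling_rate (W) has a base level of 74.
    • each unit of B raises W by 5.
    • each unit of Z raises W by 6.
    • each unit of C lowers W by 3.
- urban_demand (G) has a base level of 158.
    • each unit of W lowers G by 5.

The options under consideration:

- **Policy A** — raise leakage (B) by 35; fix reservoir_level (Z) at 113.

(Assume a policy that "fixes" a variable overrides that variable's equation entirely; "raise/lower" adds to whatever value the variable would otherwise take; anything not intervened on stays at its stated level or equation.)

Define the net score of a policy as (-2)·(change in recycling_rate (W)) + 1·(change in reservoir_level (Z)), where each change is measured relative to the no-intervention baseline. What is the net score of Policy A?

9524

Baseline:
  B = 72
  Z = 79 + 5·72 = 439
  C = 57 + 2·72 − 3·439 = -1116
  W = 74 + 5·72 + 6·439 − 3·(-1116) = 6416
Policy A (B + 35, Z := 113):
  B = 72 + 35 = 107
  Z = 113
  C = 57 + 2·107 − 3·113 = -68
  W = 74 + 5·107 + 6·113 − 3·(-68) = 1491
ΔW = 1491 − 6416 = -4925; ΔZ = 113 − 439 = -326
Score = (-2)·(-4925) + 1·(-326) = 9524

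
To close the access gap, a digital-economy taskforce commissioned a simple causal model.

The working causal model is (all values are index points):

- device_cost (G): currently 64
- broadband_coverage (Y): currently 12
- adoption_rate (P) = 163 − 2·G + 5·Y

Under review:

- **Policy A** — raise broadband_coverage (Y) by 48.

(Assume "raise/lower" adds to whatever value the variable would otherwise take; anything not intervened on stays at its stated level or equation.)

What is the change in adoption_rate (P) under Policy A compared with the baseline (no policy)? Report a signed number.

240

Baseline:
  G = 64
  Y = 12
  P = 163 − 2·64 + 5·12 = 95
Policy A (Y + 48):
  G = 64
  Y = 12 + 48 = 60
  P = 163 − 2·64 + 5·60 = 335
Change in P: 335 − 95 = 240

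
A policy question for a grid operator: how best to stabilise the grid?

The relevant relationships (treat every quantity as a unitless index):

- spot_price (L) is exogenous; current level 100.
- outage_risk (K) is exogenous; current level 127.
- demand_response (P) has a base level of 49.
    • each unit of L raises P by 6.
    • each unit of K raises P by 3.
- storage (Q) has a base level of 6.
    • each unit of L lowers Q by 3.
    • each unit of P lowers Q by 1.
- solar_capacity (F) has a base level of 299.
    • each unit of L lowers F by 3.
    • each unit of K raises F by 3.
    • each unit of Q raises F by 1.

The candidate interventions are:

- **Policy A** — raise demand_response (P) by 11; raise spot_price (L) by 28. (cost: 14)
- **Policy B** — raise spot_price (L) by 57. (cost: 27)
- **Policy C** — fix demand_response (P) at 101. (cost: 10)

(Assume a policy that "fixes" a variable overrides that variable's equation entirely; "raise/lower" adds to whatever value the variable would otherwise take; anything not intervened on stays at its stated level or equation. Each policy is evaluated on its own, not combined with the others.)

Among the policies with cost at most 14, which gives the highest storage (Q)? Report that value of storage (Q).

-395

Policy A (P + 11, L + 28):
  L = 100 + 28 = 128
  K = 127
  P = 49 + 6·128 + 3·127 (+11 from intervention) = 1209
  Q = 6 − 3·128 − 1209 = -1587
Policy C (P := 101):
  L = 100
  K = 127
  P = 101
  Q = 6 − 3·100 − 101 = -395
Comparing — Policy A: Q=-1587, Policy C: Q=-395. Highest is -395 (Policy C).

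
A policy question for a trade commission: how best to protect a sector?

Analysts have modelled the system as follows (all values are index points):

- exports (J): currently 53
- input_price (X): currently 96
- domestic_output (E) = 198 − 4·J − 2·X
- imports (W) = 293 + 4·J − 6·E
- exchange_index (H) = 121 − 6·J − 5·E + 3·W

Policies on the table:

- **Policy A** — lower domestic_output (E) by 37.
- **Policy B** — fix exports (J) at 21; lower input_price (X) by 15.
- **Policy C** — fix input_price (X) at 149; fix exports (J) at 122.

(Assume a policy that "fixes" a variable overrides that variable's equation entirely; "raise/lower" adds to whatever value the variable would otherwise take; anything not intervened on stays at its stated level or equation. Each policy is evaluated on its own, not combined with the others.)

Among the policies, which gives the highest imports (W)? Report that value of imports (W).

4309

Policy A (E − 37):
  J = 53
  X = 96
  E = 198 − 4·53 − 2·96 (−37 from intervention) = -243
  W = 293 + 4·53 − 6·(-243) = 1963
Policy B (J := 21, X − 15):
  J = 21
  X = 96 − 15 = 81
  E = 198 − 4·21 − 2·81 = -48
  W = 293 + 4·21 − 6·(-48) = 665
Policy C (X := 149, J := 122):
  J = 122
  X = 149
  E = 198 − 4·122 − 2·149 = -588
  W = 293 + 4·122 − 6·(-588) = 4309
Comparing — Policy A: W=1963, Policy B: W=665, Policy C: W=4309. Highest is 4309 (Policy C).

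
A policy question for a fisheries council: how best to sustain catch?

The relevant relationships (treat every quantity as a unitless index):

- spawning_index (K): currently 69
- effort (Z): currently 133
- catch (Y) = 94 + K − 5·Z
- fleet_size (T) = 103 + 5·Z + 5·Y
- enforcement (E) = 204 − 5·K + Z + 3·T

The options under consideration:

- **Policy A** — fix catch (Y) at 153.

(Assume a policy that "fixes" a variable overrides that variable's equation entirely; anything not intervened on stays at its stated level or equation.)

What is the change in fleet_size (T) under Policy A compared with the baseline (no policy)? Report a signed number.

Baseline:
  K = 69
  Z = 133
  Y = 94 + 69 − 5·133 = -502
  T = 103 + 5·133 + 5·(-502) = -1742
Policy A (Y := 153):
  K = 69
  Z = 133
  Y = 153
  T = 103 + 5·133 + 5·153 = 1533
Change in T: 1533 − (-1742) = 3275

3275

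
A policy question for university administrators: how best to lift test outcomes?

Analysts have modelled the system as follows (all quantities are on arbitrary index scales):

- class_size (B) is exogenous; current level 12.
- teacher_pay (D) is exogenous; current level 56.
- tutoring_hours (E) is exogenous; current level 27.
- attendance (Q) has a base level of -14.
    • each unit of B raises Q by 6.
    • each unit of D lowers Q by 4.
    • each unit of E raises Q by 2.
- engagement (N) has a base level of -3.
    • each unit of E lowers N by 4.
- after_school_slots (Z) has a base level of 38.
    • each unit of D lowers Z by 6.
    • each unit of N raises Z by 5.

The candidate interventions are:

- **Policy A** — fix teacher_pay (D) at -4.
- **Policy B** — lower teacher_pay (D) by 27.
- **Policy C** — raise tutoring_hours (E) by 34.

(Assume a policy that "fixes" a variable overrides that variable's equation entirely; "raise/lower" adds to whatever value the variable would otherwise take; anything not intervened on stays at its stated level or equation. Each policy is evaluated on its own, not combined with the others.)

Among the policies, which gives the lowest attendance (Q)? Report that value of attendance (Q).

Policy A (D := -4):
  B = 12
  D = -4
  E = 27
  Q = -14 + 6·12 − 4·(-4) + 2·27 = 128
Policy B (D − 27):
  B = 12
  D = 56 − 27 = 29
  E = 27
  Q = -14 + 6·12 − 4·29 + 2·27 = -4
Policy C (E + 34):
  B = 12
  D = 56
  E = 27 + 34 = 61
  Q = -14 + 6·12 − 4·56 + 2·61 = -44
Comparing — Policy A: Q=128, Policy B: Q=-4, Policy C: Q=-44. Lowest is -44 (Policy C).

-44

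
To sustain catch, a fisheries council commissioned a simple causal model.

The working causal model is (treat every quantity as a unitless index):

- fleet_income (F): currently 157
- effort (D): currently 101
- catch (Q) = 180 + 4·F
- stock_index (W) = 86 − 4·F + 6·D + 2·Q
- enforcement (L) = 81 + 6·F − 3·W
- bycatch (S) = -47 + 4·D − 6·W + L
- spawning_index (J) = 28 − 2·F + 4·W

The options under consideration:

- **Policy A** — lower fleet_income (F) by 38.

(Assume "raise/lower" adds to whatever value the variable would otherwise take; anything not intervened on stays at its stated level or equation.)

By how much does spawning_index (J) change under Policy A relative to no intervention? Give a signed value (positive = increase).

Baseline:
  F = 157
  D = 101
  Q = 180 + 4·157 = 808
  W = 86 − 4·157 + 6·101 + 2·808 = 1680
  J = 28 − 2·157 + 4·1680 = 6434
Policy A (F − 38):
  F = 157 − 38 = 119
  D = 101
  Q = 180 + 4·119 = 656
  W = 86 − 4·119 + 6·101 + 2·656 = 1528
  J = 28 − 2·119 + 4·1528 = 5902
Change in J: 5902 − 6434 = -532

-532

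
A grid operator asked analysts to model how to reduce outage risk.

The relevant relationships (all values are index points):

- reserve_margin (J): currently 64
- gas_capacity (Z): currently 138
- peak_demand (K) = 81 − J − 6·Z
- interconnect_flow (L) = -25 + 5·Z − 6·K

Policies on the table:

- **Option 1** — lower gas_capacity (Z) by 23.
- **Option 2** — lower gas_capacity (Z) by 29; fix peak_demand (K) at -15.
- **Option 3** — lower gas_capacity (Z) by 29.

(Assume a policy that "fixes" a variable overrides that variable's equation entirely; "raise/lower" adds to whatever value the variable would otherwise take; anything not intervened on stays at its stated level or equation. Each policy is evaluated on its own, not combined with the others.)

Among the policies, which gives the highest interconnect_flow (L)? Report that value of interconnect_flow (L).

4588

Option 1 (Z − 23):
  J = 64
  Z = 138 − 23 = 115
  K = 81 − 64 − 6·115 = -673
  L = -25 + 5·115 − 6·(-673) = 4588
Option 2 (Z − 29, K := -15):
  J = 64
  Z = 138 − 29 = 109
  K = -15
  L = -25 + 5·109 − 6·(-15) = 610
Option 3 (Z − 29):
  J = 64
  Z = 138 − 29 = 109
  K = 81 − 64 − 6·109 = -637
  L = -25 + 5·109 − 6·(-637) = 4342
Comparing — Option 1: L=4588, Option 2: L=610, Option 3: L=4342. Highest is 4588 (Option 1).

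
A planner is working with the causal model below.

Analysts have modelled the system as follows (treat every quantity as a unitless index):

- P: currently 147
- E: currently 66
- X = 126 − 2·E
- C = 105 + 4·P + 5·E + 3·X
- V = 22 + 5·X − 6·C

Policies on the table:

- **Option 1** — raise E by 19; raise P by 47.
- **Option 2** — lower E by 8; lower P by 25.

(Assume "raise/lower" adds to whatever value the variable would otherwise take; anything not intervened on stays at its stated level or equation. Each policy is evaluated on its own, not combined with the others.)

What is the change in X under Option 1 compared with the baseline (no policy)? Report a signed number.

-38

Baseline:
  E = 66
  X = 126 − 2·66 = -6
Option 1 (E + 19, P + 47):
  E = 66 + 19 = 85
  X = 126 − 2·85 = -44
Change in X: -44 − (-6) = -38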